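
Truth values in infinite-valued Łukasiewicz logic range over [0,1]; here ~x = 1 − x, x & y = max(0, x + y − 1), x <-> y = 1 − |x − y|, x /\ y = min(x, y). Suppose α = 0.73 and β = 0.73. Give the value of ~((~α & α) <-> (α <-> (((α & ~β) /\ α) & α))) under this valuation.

0.27

~α = 1 − 0.73 = 0.27
~α & α = max(0, 0.27 + 0.73 − 1) = max(0, 0.00) = 0.00
~β = 1 − 0.73 = 0.27
α & ~β = max(0, 0.73 + 0.27 − 1) = max(0, 0.00) = 0.00
(α & ~β) /\ α = min(0.00, 0.73) = 0.00
((α & ~β) /\ α) & α = max(0, 0.00 + 0.73 − 1) = max(0, -0.27) = 0.00
α <-> (((α & ~β) /\ α) & α) = 1 − |0.73 − 0.00| = 1 − 0.73 = 0.27
(~α & α) <-> (α <-> (((α & ~β) /\ α) & α)) = 1 − |0.00 − 0.27| = 1 − 0.27 = 0.73
~((~α & α) <-> (α <-> (((α & ~β) /\ α) & α))) = 1 − 0.73 = 0.27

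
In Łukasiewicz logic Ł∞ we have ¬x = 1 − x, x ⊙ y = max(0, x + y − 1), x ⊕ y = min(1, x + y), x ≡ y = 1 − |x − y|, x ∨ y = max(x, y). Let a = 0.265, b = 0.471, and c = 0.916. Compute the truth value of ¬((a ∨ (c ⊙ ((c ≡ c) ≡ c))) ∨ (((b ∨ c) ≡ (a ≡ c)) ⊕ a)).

0.168

c ≡ c = 1 − |0.916 − 0.916| = 1 − 0.000 = 1.000
(c ≡ c) ≡ c = 1 − |1.000 − 0.916| = 1 − 0.084 = 0.916
c ⊙ ((c ≡ c) ≡ c) = max(0, 0.916 + 0.916 − 1) = max(0, 0.832) = 0.832
a ∨ (c ⊙ ((c ≡ c) ≡ c)) = max(0.265, 0.832) = 0.832
b ∨ c = max(0.471, 0.916) = 0.916
a ≡ c = 1 − |0.265 − 0.916| = 1 − 0.651 = 0.349
(b ∨ c) ≡ (a ≡ c) = 1 − |0.916 − 0.349| = 1 − 0.567 = 0.433
((b ∨ c) ≡ (a ≡ c)) ⊕ a = min(1, 0.433 + 0.265) = min(1, 0.698) = 0.698
(a ∨ (c ⊙ ((c ≡ c) ≡ c))) ∨ (((b ∨ c) ≡ (a ≡ c)) ⊕ a) = max(0.832, 0.698) = 0.832
¬((a ∨ (c ⊙ ((c ≡ c) ≡ c))) ∨ (((b ∨ c) ≡ (a ≡ c)) ⊕ a)) = 1 − 0.832 = 0.168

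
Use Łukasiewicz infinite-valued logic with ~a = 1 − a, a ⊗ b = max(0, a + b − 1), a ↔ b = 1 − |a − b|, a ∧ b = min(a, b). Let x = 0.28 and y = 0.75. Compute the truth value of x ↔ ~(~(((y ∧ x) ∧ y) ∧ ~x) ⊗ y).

0.75

y ∧ x = min(0.75, 0.28) = 0.28
(y ∧ x) ∧ y = min(0.28, 0.75) = 0.28
~x = 1 − 0.28 = 0.72
((y ∧ x) ∧ y) ∧ ~x = min(0.28, 0.72) = 0.28
~(((y ∧ x) ∧ y) ∧ ~x) = 1 − 0.28 = 0.72
~(((y ∧ x) ∧ y) ∧ ~x) ⊗ y = max(0, 0.72 + 0.75 − 1) = max(0, 0.47) = 0.47
~(~(((y ∧ x) ∧ y) ∧ ~x) ⊗ y) = 1 − 0.47 = 0.53
x ↔ ~(~(((y ∧ x) ∧ y) ∧ ~x) ⊗ y) = 1 − |0.28 − 0.53| = 1 − 0.25 = 0.75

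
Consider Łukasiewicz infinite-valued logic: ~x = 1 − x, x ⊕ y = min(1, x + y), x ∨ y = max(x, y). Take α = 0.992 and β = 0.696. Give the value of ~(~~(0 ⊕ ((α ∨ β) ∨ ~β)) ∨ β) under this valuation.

α ∨ β = max(0.992, 0.696) = 0.992
~β = 1 − 0.696 = 0.304
(α ∨ β) ∨ ~β = max(0.992, 0.304) = 0.992
0 ⊕ ((α ∨ β) ∨ ~β) = min(1, 0.000 + 0.992) = min(1, 0.992) = 0.992
~(0 ⊕ ((α ∨ β) ∨ ~β)) = 1 − 0.992 = 0.008
~~(0 ⊕ ((α ∨ β) ∨ ~β)) = 1 − 0.008 = 0.992
~~(0 ⊕ ((α ∨ β) ∨ ~β)) ∨ β = max(0.992, 0.696) = 0.992
~(~~(0 ⊕ ((α ∨ β) ∨ ~β)) ∨ β) = 1 − 0.992 = 0.008

0.008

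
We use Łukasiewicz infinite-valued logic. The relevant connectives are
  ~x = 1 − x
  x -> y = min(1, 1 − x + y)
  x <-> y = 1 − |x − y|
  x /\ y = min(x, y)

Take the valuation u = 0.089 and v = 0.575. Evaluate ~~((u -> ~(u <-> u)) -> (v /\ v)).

u <-> u = 1 − |0.089 − 0.089| = 1 − 0.000 = 1.000
~(u <-> u) = 1 − 1.000 = 0.000
u -> ~(u <-> u) = min(1, 1 − 0.089 + 0.000) = min(1, 0.911) = 0.911
v /\ v = min(0.575, 0.575) = 0.575
(u -> ~(u <-> u)) -> (v /\ v) = min(1, 1 − 0.911 + 0.575) = min(1, 0.664) = 0.664
~((u -> ~(u <-> u)) -> (v /\ v)) = 1 − 0.664 = 0.336
~~((u -> ~(u <-> u)) -> (v /\ v)) = 1 − 0.336 = 0.664

0.664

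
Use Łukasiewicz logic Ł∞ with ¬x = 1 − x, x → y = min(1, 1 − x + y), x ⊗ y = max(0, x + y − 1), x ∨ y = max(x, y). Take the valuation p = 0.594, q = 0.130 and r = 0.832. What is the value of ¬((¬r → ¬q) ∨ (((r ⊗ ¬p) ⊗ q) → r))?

0.000

¬r = 1 − 0.832 = 0.168
¬q = 1 − 0.130 = 0.870
¬r → ¬q = min(1, 1 − 0.168 + 0.870) = min(1, 1.702) = 1.000
¬p = 1 − 0.594 = 0.406
r ⊗ ¬p = max(0, 0.832 + 0.406 − 1) = max(0, 0.238) = 0.238
(r ⊗ ¬p) ⊗ q = max(0, 0.238 + 0.130 − 1) = max(0, -0.632) = 0.000
((r ⊗ ¬p) ⊗ q) → r = min(1, 1 − 0.000 + 0.832) = min(1, 1.832) = 1.000
(¬r → ¬q) ∨ (((r ⊗ ¬p) ⊗ q) → r) = max(1.000, 1.000) = 1.000
¬((¬r → ¬q) ∨ (((r ⊗ ¬p) ⊗ q) → r)) = 1 − 1.000 = 0.000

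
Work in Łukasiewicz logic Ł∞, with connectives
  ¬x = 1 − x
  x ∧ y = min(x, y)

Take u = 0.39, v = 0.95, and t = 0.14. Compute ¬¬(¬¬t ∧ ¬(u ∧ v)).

0.14

¬t = 1 − 0.14 = 0.86
¬¬t = 1 − 0.86 = 0.14
u ∧ v = min(0.39, 0.95) = 0.39
¬(u ∧ v) = 1 − 0.39 = 0.61
¬¬t ∧ ¬(u ∧ v) = min(0.14, 0.61) = 0.14
¬(¬¬t ∧ ¬(u ∧ v)) = 1 − 0.14 = 0.86
¬¬(¬¬t ∧ ¬(u ∧ v)) = 1 − 0.86 = 0.14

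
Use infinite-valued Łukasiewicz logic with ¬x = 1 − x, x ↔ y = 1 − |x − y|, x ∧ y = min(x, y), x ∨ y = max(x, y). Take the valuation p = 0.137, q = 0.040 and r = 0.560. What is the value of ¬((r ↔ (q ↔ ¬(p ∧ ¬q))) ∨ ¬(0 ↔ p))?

¬q = 1 − 0.040 = 0.960
p ∧ ¬q = min(0.137, 0.960) = 0.137
¬(p ∧ ¬q) = 1 − 0.137 = 0.863
q ↔ ¬(p ∧ ¬q) = 1 − |0.040 − 0.863| = 1 − 0.823 = 0.177
r ↔ (q ↔ ¬(p ∧ ¬q)) = 1 − |0.560 − 0.177| = 1 − 0.383 = 0.617
0 ↔ p = 1 − |0.000 − 0.137| = 1 − 0.137 = 0.863
¬(0 ↔ p) = 1 − 0.863 = 0.137
(r ↔ (q ↔ ¬(p ∧ ¬q))) ∨ ¬(0 ↔ p) = max(0.617, 0.137) = 0.617
¬((r ↔ (q ↔ ¬(p ∧ ¬q))) ∨ ¬(0 ↔ p)) = 1 − 0.617 = 0.383

0.383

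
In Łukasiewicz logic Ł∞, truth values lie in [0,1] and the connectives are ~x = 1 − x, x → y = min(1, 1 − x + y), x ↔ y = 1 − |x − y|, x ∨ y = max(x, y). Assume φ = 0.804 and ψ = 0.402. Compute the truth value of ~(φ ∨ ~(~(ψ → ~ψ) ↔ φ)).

~ψ = 1 − 0.402 = 0.598
ψ → ~ψ = min(1, 1 − 0.402 + 0.598) = min(1, 1.196) = 1.000
~(ψ → ~ψ) = 1 − 1.000 = 0.000
~(ψ → ~ψ) ↔ φ = 1 − |0.000 − 0.804| = 1 − 0.804 = 0.196
~(~(ψ → ~ψ) ↔ φ) = 1 − 0.196 = 0.804
φ ∨ ~(~(ψ → ~ψ) ↔ φ) = max(0.804, 0.804) = 0.804
~(φ ∨ ~(~(ψ → ~ψ) ↔ φ)) = 1 − 0.804 = 0.196

0.196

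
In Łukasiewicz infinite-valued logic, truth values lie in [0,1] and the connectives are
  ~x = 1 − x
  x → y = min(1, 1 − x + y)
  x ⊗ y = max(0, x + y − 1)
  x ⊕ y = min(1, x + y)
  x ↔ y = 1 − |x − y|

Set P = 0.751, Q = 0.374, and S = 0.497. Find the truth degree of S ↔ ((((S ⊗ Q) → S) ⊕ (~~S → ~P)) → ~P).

S ⊗ Q = max(0, 0.497 + 0.374 − 1) = max(0, -0.129) = 0.000
(S ⊗ Q) → S = min(1, 1 − 0.000 + 0.497) = min(1, 1.497) = 1.000
~S = 1 − 0.497 = 0.503
~~S = 1 − 0.503 = 0.497
~P = 1 − 0.751 = 0.249
~~S → ~P = min(1, 1 − 0.497 + 0.249) = min(1, 0.752) = 0.752
((S ⊗ Q) → S) ⊕ (~~S → ~P) = min(1, 1.000 + 0.752) = min(1, 1.752) = 1.000
(((S ⊗ Q) → S) ⊕ (~~S → ~P)) → ~P = min(1, 1 − 1.000 + 0.249) = min(1, 0.249) = 0.249
S ↔ ((((S ⊗ Q) → S) ⊕ (~~S → ~P)) → ~P) = 1 − |0.497 − 0.249| = 1 − 0.248 = 0.752

0.752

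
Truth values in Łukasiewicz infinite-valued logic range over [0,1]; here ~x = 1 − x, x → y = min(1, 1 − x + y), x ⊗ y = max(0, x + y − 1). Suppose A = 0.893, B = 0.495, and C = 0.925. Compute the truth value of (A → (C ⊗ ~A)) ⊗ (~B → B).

~A = 1 − 0.893 = 0.107
C ⊗ ~A = max(0, 0.925 + 0.107 − 1) = max(0, 0.032) = 0.032
A → (C ⊗ ~A) = min(1, 1 − 0.893 + 0.032) = min(1, 0.139) = 0.139
~B = 1 − 0.495 = 0.505
~B → B = min(1, 1 − 0.505 + 0.495) = min(1, 0.990) = 0.990
(A → (C ⊗ ~A)) ⊗ (~B → B) = max(0, 0.139 + 0.990 − 1) = max(0, 0.129) = 0.129

0.129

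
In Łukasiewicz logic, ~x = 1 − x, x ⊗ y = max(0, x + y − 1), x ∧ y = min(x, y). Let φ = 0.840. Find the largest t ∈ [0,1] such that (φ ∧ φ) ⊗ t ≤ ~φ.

φ ∧ φ = min(0.840, 0.840) = 0.840
So the left factor is φ ∧ φ = 0.840.
~φ = 1 − 0.840 = 0.160
So the right-hand bound is ~φ = 0.160.
The residuum of the Łukasiewicz t-norm gives the supremum: min(1, 1 − 0.840 + 0.160).
1 − 0.840 + 0.160 = 0.320, so t = min(1, 0.320) = 0.320.
Check: 0.840 ⊗ 0.320 = max(0, 0.160) = 0.160 ≤ 0.160.

0.320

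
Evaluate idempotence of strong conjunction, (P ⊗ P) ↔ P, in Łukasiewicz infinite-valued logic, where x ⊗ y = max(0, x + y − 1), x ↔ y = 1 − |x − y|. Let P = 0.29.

P ⊗ P = max(0, 0.29 + 0.29 − 1) = max(0, -0.42) = 0.00
(P ⊗ P) ↔ P = 1 − |0.00 − 0.29| = 1 − 0.29 = 0.71
(The value 0.71 < 1 shows this instance is not satisfied; fails in Ł∞ since a ⊗ a = max(0, 2a−1) ≠ a in general.)

0.71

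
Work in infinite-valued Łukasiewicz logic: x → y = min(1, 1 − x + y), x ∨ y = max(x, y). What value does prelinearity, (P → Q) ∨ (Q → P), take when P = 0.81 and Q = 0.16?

1.00

P → Q = min(1, 1 − 0.81 + 0.16) = min(1, 0.35) = 0.35
Q → P = min(1, 1 − 0.16 + 0.81) = min(1, 1.65) = 1.00
(P → Q) ∨ (Q → P) = max(0.35, 1.00) = 1.00
(As expected: a Ł∞-tautology — holds in every MV-chain.)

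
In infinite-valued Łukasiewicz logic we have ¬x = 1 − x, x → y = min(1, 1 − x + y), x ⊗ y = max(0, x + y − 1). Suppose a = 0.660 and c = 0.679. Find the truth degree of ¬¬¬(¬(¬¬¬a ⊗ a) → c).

0.321

¬a = 1 − 0.660 = 0.340
¬¬a = 1 − 0.340 = 0.660
¬¬¬a = 1 − 0.660 = 0.340
¬¬¬a ⊗ a = max(0, 0.340 + 0.660 − 1) = max(0, 0.000) = 0.000
¬(¬¬¬a ⊗ a) = 1 − 0.000 = 1.000
¬(¬¬¬a ⊗ a) → c = min(1, 1 − 1.000 + 0.679) = min(1, 0.679) = 0.679
¬(¬(¬¬¬a ⊗ a) → c) = 1 − 0.679 = 0.321
¬¬(¬(¬¬¬a ⊗ a) → c) = 1 − 0.321 = 0.679
¬¬¬(¬(¬¬¬a ⊗ a) → c) = 1 − 0.679 = 0.321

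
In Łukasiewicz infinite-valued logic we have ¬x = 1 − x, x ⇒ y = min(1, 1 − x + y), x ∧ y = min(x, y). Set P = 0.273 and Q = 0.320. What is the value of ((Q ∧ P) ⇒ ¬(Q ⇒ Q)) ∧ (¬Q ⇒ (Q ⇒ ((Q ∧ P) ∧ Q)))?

0.727

Q ∧ P = min(0.320, 0.273) = 0.273
Q ⇒ Q = min(1, 1 − 0.320 + 0.320) = min(1, 1.000) = 1.000
¬(Q ⇒ Q) = 1 − 1.000 = 0.000
(Q ∧ P) ⇒ ¬(Q ⇒ Q) = min(1, 1 − 0.273 + 0.000) = min(1, 0.727) = 0.727
¬Q = 1 − 0.320 = 0.680
(Q ∧ P) ∧ Q = min(0.273, 0.320) = 0.273
Q ⇒ ((Q ∧ P) ∧ Q) = min(1, 1 − 0.320 + 0.273) = min(1, 0.953) = 0.953
¬Q ⇒ (Q ⇒ ((Q ∧ P) ∧ Q)) = min(1, 1 − 0.680 + 0.953) = min(1, 1.273) = 1.000
((Q ∧ P) ⇒ ¬(Q ⇒ Q)) ∧ (¬Q ⇒ (Q ⇒ ((Q ∧ P) ∧ Q))) = min(0.727, 1.000) = 0.727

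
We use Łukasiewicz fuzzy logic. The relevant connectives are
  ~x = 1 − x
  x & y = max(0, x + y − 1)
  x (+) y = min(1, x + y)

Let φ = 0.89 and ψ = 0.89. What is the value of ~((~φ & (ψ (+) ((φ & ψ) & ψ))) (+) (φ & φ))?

0.11

~φ = 1 − 0.89 = 0.11
φ & ψ = max(0, 0.89 + 0.89 − 1) = max(0, 0.78) = 0.78
(φ & ψ) & ψ = max(0, 0.78 + 0.89 − 1) = max(0, 0.67) = 0.67
ψ (+) ((φ & ψ) & ψ) = min(1, 0.89 + 0.67) = min(1, 1.56) = 1.00
~φ & (ψ (+) ((φ & ψ) & ψ)) = max(0, 0.11 + 1.00 − 1) = max(0, 0.11) = 0.11
φ & φ = max(0, 0.89 + 0.89 − 1) = max(0, 0.78) = 0.78
(~φ & (ψ (+) ((φ & ψ) & ψ))) (+) (φ & φ) = min(1, 0.11 + 0.78) = min(1, 0.89) = 0.89
~((~φ & (ψ (+) ((φ & ψ) & ψ))) (+) (φ & φ)) = 1 − 0.89 = 0.11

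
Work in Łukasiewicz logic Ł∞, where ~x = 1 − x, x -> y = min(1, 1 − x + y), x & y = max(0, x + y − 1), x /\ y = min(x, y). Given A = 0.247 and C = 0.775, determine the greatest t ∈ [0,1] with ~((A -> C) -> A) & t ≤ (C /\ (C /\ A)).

0.494

A -> C = min(1, 1 − 0.247 + 0.775) = min(1, 1.528) = 1.000
(A -> C) -> A = min(1, 1 − 1.000 + 0.247) = min(1, 0.247) = 0.247
~((A -> C) -> A) = 1 − 0.247 = 0.753
So the left factor is ~((A -> C) -> A) = 0.753.
C /\ A = min(0.775, 0.247) = 0.247
C /\ (C /\ A) = min(0.775, 0.247) = 0.247
So the right-hand bound is C /\ (C /\ A) = 0.247.
The residuum of the Łukasiewicz t-norm gives the supremum: min(1, 1 − 0.753 + 0.247).
1 − 0.753 + 0.247 = 0.494, so t = min(1, 0.494) = 0.494.
Check: 0.753 & 0.494 = max(0, 0.247) = 0.247 ≤ 0.247.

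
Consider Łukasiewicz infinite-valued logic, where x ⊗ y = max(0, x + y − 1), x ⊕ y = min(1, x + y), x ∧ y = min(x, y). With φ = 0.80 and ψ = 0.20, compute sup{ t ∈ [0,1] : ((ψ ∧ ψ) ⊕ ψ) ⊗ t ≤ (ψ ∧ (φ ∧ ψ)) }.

0.80

ψ ∧ ψ = min(0.20, 0.20) = 0.20
(ψ ∧ ψ) ⊕ ψ = min(1, 0.20 + 0.20) = min(1, 0.40) = 0.40
So the left factor is (ψ ∧ ψ) ⊕ ψ = 0.40.
φ ∧ ψ = min(0.80, 0.20) = 0.20
ψ ∧ (φ ∧ ψ) = min(0.20, 0.20) = 0.20
So the right-hand bound is ψ ∧ (φ ∧ ψ) = 0.20.
The residuum of the Łukasiewicz t-norm gives the supremum: min(1, 1 − 0.40 + 0.20).
1 − 0.40 + 0.20 = 0.80, so t = min(1, 0.80) = 0.80.
Check: 0.40 ⊗ 0.80 = max(0, 0.20) = 0.20 ≤ 0.20.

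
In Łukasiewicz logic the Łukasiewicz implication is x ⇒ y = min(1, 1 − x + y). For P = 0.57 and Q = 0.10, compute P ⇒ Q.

P ⇒ Q = min(1, 1 − 0.57 + 0.10) = min(1, 0.53) = 0.53
For comparison, the Gödel implication (1 if x ≤ y else y) would give 0.10.

0.53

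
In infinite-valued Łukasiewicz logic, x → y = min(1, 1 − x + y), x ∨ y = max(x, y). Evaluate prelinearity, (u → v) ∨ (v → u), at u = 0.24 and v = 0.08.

u → v = min(1, 1 − 0.24 + 0.08) = min(1, 0.84) = 0.84
v → u = min(1, 1 − 0.08 + 0.24) = min(1, 1.16) = 1.00
(u → v) ∨ (v → u) = max(0.84, 1.00) = 1.00
(As expected: a Ł∞-tautology — holds in every MV-chain.)

1.00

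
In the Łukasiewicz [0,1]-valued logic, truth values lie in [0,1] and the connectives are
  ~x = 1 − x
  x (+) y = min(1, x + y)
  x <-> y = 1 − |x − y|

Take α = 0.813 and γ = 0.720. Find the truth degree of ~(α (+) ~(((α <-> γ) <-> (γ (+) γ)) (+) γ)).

0.187

α <-> γ = 1 − |0.813 − 0.720| = 1 − 0.093 = 0.907
γ (+) γ = min(1, 0.720 + 0.720) = min(1, 1.440) = 1.000
(α <-> γ) <-> (γ (+) γ) = 1 − |0.907 − 1.000| = 1 − 0.093 = 0.907
((α <-> γ) <-> (γ (+) γ)) (+) γ = min(1, 0.907 + 0.720) = min(1, 1.627) = 1.000
~(((α <-> γ) <-> (γ (+) γ)) (+) γ) = 1 − 1.000 = 0.000
α (+) ~(((α <-> γ) <-> (γ (+) γ)) (+) γ) = min(1, 0.813 + 0.000) = min(1, 0.813) = 0.813
~(α (+) ~(((α <-> γ) <-> (γ (+) γ)) (+) γ)) = 1 − 0.813 = 0.187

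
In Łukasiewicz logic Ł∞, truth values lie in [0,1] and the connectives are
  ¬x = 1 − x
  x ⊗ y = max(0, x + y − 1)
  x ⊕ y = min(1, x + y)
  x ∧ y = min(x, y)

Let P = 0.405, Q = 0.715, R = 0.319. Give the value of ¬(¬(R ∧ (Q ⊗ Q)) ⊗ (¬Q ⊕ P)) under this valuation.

0.629

Q ⊗ Q = max(0, 0.715 + 0.715 − 1) = max(0, 0.430) = 0.430
R ∧ (Q ⊗ Q) = min(0.319, 0.430) = 0.319
¬(R ∧ (Q ⊗ Q)) = 1 − 0.319 = 0.681
¬Q = 1 − 0.715 = 0.285
¬Q ⊕ P = min(1, 0.285 + 0.405) = min(1, 0.690) = 0.690
¬(R ∧ (Q ⊗ Q)) ⊗ (¬Q ⊕ P) = max(0, 0.681 + 0.690 − 1) = max(0, 0.371) = 0.371
¬(¬(R ∧ (Q ⊗ Q)) ⊗ (¬Q ⊕ P)) = 1 − 0.371 = 0.629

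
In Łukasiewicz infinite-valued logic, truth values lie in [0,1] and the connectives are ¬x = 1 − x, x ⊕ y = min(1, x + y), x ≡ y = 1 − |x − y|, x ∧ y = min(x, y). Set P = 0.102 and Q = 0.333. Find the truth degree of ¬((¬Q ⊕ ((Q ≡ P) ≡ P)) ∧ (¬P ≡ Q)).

¬Q = 1 − 0.333 = 0.667
Q ≡ P = 1 − |0.333 − 0.102| = 1 − 0.231 = 0.769
(Q ≡ P) ≡ P = 1 − |0.769 − 0.102| = 1 − 0.667 = 0.333
¬Q ⊕ ((Q ≡ P) ≡ P) = min(1, 0.667 + 0.333) = min(1, 1.000) = 1.000
¬P = 1 − 0.102 = 0.898
¬P ≡ Q = 1 − |0.898 − 0.333| = 1 − 0.565 = 0.435
(¬Q ⊕ ((Q ≡ P) ≡ P)) ∧ (¬P ≡ Q) = min(1.000, 0.435) = 0.435
¬((¬Q ⊕ ((Q ≡ P) ≡ P)) ∧ (¬P ≡ Q)) = 1 − 0.435 = 0.565

0.565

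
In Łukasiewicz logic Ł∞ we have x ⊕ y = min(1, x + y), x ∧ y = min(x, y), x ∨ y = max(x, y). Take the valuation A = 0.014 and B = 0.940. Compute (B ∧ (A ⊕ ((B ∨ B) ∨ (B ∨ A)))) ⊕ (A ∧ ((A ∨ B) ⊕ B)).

0.954

B ∨ B = max(0.940, 0.940) = 0.940
B ∨ A = max(0.940, 0.014) = 0.940
(B ∨ B) ∨ (B ∨ A) = max(0.940, 0.940) = 0.940
A ⊕ ((B ∨ B) ∨ (B ∨ A)) = min(1, 0.014 + 0.940) = min(1, 0.954) = 0.954
B ∧ (A ⊕ ((B ∨ B) ∨ (B ∨ A))) = min(0.940, 0.954) = 0.940
A ∨ B = max(0.014, 0.940) = 0.940
(A ∨ B) ⊕ B = min(1, 0.940 + 0.940) = min(1, 1.880) = 1.000
A ∧ ((A ∨ B) ⊕ B) = min(0.014, 1.000) = 0.014
(B ∧ (A ⊕ ((B ∨ B) ∨ (B ∨ A)))) ⊕ (A ∧ ((A ∨ B) ⊕ B)) = min(1, 0.940 + 0.014) = min(1, 0.954) = 0.954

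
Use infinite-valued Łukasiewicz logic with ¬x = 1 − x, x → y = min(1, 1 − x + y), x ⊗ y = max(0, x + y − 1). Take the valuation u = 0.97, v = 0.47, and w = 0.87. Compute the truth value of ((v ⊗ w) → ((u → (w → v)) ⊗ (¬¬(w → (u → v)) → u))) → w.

v ⊗ w = max(0, 0.47 + 0.87 − 1) = max(0, 0.34) = 0.34
w → v = min(1, 1 − 0.87 + 0.47) = min(1, 0.60) = 0.60
u → (w → v) = min(1, 1 − 0.97 + 0.60) = min(1, 0.63) = 0.63
u → v = min(1, 1 − 0.97 + 0.47) = min(1, 0.50) = 0.50
w → (u → v) = min(1, 1 − 0.87 + 0.50) = min(1, 0.63) = 0.63
¬(w → (u → v)) = 1 − 0.63 = 0.37
¬¬(w → (u → v)) = 1 − 0.37 = 0.63
¬¬(w → (u → v)) → u = min(1, 1 − 0.63 + 0.97) = min(1, 1.34) = 1.00
(u → (w → v)) ⊗ (¬¬(w → (u → v)) → u) = max(0, 0.63 + 1.00 − 1) = max(0, 0.63) = 0.63
(v ⊗ w) → ((u → (w → v)) ⊗ (¬¬(w → (u → v)) → u)) = min(1, 1 − 0.34 + 0.63) = min(1, 1.29) = 1.00
((v ⊗ w) → ((u → (w → v)) ⊗ (¬¬(w → (u → v)) → u))) → w = min(1, 1 − 1.00 + 0.87) = min(1, 0.87) = 0.87

0.87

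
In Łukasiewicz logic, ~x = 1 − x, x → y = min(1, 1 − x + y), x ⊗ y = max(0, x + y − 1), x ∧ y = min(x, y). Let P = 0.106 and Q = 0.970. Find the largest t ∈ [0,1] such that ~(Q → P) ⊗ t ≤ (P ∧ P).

0.242

Q → P = min(1, 1 − 0.970 + 0.106) = min(1, 0.136) = 0.136
~(Q → P) = 1 − 0.136 = 0.864
So the left factor is ~(Q → P) = 0.864.
P ∧ P = min(0.106, 0.106) = 0.106
So the right-hand bound is P ∧ P = 0.106.
The residuum of the Łukasiewicz t-norm gives the supremum: min(1, 1 − 0.864 + 0.106).
1 − 0.864 + 0.106 = 0.242, so t = min(1, 0.242) = 0.242.
Check: 0.864 ⊗ 0.242 = max(0, 0.106) = 0.106 ≤ 0.106.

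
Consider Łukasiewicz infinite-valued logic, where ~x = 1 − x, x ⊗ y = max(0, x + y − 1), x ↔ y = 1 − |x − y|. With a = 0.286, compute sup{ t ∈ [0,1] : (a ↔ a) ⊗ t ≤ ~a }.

0.714

a ↔ a = 1 − |0.286 − 0.286| = 1 − 0.000 = 1.000
So the left factor is a ↔ a = 1.000.
~a = 1 − 0.286 = 0.714
So the right-hand bound is ~a = 0.714.
The residuum of the Łukasiewicz t-norm gives the supremum: min(1, 1 − 1.000 + 0.714).
1 − 1.000 + 0.714 = 0.714, so t = min(1, 0.714) = 0.714.
Check: 1.000 ⊗ 0.714 = max(0, 0.714) = 0.714 ≤ 0.714.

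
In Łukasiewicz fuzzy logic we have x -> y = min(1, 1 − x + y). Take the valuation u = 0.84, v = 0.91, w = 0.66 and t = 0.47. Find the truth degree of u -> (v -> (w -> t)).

w -> t = min(1, 1 − 0.66 + 0.47) = min(1, 0.81) = 0.81
v -> (w -> t) = min(1, 1 − 0.91 + 0.81) = min(1, 0.90) = 0.90
u -> (v -> (w -> t)) = min(1, 1 − 0.84 + 0.90) = min(1, 1.06) = 1.00

1.00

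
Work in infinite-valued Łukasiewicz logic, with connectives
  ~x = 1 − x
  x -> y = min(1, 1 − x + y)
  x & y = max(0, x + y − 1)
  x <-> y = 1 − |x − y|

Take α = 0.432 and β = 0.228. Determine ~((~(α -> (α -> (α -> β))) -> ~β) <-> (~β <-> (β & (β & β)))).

α -> β = min(1, 1 − 0.432 + 0.228) = min(1, 0.796) = 0.796
α -> (α -> β) = min(1, 1 − 0.432 + 0.796) = min(1, 1.364) = 1.000
α -> (α -> (α -> β)) = min(1, 1 − 0.432 + 1.000) = min(1, 1.568) = 1.000
~(α -> (α -> (α -> β))) = 1 − 1.000 = 0.000
~β = 1 − 0.228 = 0.772
~(α -> (α -> (α -> β))) -> ~β = min(1, 1 − 0.000 + 0.772) = min(1, 1.772) = 1.000
β & β = max(0, 0.228 + 0.228 − 1) = max(0, -0.544) = 0.000
β & (β & β) = max(0, 0.228 + 0.000 − 1) = max(0, -0.772) = 0.000
~β <-> (β & (β & β)) = 1 − |0.772 − 0.000| = 1 − 0.772 = 0.228
(~(α -> (α -> (α -> β))) -> ~β) <-> (~β <-> (β & (β & β))) = 1 − |1.000 − 0.228| = 1 − 0.772 = 0.228
~((~(α -> (α -> (α -> β))) -> ~β) <-> (~β <-> (β & (β & β)))) = 1 − 0.228 = 0.772

0.772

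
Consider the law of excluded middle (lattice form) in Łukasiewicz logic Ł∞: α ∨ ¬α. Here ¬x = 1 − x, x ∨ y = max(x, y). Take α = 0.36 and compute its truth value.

0.64

¬α = 1 − 0.36 = 0.64
α ∨ ¬α = max(0.36, 0.64) = 0.64
(The value 0.64 < 1 shows this instance is not satisfied; not a Ł∞-tautology — its value is max(a, 1−a).)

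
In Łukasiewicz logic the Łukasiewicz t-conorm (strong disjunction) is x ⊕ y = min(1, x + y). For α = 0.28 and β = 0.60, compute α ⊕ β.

0.88

α ⊕ β = min(1, 0.28 + 0.60) = min(1, 0.88) = 0.88
For comparison, the Gödel t-conorm max(x, y) would give 0.60.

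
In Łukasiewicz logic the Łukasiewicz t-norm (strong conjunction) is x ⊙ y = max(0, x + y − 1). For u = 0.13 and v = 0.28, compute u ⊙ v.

u ⊙ v = max(0, 0.13 + 0.28 − 1) = max(0, -0.59) = 0.00
For comparison, the Gödel (minimum) t-norm min(x, y) would give 0.13.

0.00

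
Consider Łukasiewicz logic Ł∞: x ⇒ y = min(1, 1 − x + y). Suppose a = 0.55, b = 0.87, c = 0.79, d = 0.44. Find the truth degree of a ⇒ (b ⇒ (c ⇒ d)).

c ⇒ d = min(1, 1 − 0.79 + 0.44) = min(1, 0.65) = 0.65
b ⇒ (c ⇒ d) = min(1, 1 − 0.87 + 0.65) = min(1, 0.78) = 0.78
a ⇒ (b ⇒ (c ⇒ d)) = min(1, 1 − 0.55 + 0.78) = min(1, 1.23) = 1.00

1.00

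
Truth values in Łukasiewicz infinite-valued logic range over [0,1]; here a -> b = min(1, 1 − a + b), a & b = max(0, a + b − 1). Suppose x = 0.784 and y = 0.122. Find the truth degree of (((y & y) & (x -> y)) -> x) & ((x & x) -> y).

0.554

y & y = max(0, 0.122 + 0.122 − 1) = max(0, -0.756) = 0.000
x -> y = min(1, 1 − 0.784 + 0.122) = min(1, 0.338) = 0.338
(y & y) & (x -> y) = max(0, 0.000 + 0.338 − 1) = max(0, -0.662) = 0.000
((y & y) & (x -> y)) -> x = min(1, 1 − 0.000 + 0.784) = min(1, 1.784) = 1.000
x & x = max(0, 0.784 + 0.784 − 1) = max(0, 0.568) = 0.568
(x & x) -> y = min(1, 1 − 0.568 + 0.122) = min(1, 0.554) = 0.554
(((y & y) & (x -> y)) -> x) & ((x & x) -> y) = max(0, 1.000 + 0.554 − 1) = max(0, 0.554) = 0.554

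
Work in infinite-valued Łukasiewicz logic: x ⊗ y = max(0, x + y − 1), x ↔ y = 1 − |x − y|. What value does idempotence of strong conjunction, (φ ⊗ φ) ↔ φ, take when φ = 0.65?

0.65

φ ⊗ φ = max(0, 0.65 + 0.65 − 1) = max(0, 0.30) = 0.30
(φ ⊗ φ) ↔ φ = 1 − |0.30 − 0.65| = 1 − 0.35 = 0.65
(The value 0.65 < 1 shows this instance is not satisfied; fails in Ł∞ since a ⊗ a = max(0, 2a−1) ≠ a in general.)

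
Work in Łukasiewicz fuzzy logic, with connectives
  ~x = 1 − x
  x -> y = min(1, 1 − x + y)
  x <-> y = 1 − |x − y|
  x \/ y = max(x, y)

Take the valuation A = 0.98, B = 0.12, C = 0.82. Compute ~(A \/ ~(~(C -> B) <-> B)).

0.02

C -> B = min(1, 1 − 0.82 + 0.12) = min(1, 0.30) = 0.30
~(C -> B) = 1 − 0.30 = 0.70
~(C -> B) <-> B = 1 − |0.70 − 0.12| = 1 − 0.58 = 0.42
~(~(C -> B) <-> B) = 1 − 0.42 = 0.58
A \/ ~(~(C -> B) <-> B) = max(0.98, 0.58) = 0.98
~(A \/ ~(~(C -> B) <-> B)) = 1 − 0.98 = 0.02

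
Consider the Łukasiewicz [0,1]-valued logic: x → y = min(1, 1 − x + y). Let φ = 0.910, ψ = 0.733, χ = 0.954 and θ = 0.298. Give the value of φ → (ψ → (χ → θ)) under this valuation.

χ → θ = min(1, 1 − 0.954 + 0.298) = min(1, 0.344) = 0.344
ψ → (χ → θ) = min(1, 1 − 0.733 + 0.344) = min(1, 0.611) = 0.611
φ → (ψ → (χ → θ)) = min(1, 1 − 0.910 + 0.611) = min(1, 0.701) = 0.701

0.701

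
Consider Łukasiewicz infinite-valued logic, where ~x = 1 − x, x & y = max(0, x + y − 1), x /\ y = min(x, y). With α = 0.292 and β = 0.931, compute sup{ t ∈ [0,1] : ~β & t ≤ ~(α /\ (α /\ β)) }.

1.000

~β = 1 − 0.931 = 0.069
So the left factor is ~β = 0.069.
α /\ β = min(0.292, 0.931) = 0.292
α /\ (α /\ β) = min(0.292, 0.292) = 0.292
~(α /\ (α /\ β)) = 1 − 0.292 = 0.708
So the right-hand bound is ~(α /\ (α /\ β)) = 0.708.
The residuum of the Łukasiewicz t-norm gives the supremum: min(1, 1 − 0.069 + 0.708).
1 − 0.069 + 0.708 = 1.639, so t = min(1, 1.639) = 1.000.
Check: 0.069 & 1.000 = max(0, 0.069) = 0.069 ≤ 0.708.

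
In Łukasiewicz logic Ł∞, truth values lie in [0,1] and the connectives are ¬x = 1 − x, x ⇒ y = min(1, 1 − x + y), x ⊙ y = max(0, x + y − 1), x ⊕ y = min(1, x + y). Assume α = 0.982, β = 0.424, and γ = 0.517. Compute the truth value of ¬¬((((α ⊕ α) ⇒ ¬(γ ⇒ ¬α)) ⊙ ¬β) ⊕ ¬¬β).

0.499

α ⊕ α = min(1, 0.982 + 0.982) = min(1, 1.964) = 1.000
¬α = 1 − 0.982 = 0.018
γ ⇒ ¬α = min(1, 1 − 0.517 + 0.018) = min(1, 0.501) = 0.501
¬(γ ⇒ ¬α) = 1 − 0.501 = 0.499
(α ⊕ α) ⇒ ¬(γ ⇒ ¬α) = min(1, 1 − 1.000 + 0.499) = min(1, 0.499) = 0.499
¬β = 1 − 0.424 = 0.576
((α ⊕ α) ⇒ ¬(γ ⇒ ¬α)) ⊙ ¬β = max(0, 0.499 + 0.576 − 1) = max(0, 0.075) = 0.075
¬¬β = 1 − 0.576 = 0.424
(((α ⊕ α) ⇒ ¬(γ ⇒ ¬α)) ⊙ ¬β) ⊕ ¬¬β = min(1, 0.075 + 0.424) = min(1, 0.499) = 0.499
¬((((α ⊕ α) ⇒ ¬(γ ⇒ ¬α)) ⊙ ¬β) ⊕ ¬¬β) = 1 − 0.499 = 0.501
¬¬((((α ⊕ α) ⇒ ¬(γ ⇒ ¬α)) ⊙ ¬β) ⊕ ¬¬β) = 1 − 0.501 = 0.499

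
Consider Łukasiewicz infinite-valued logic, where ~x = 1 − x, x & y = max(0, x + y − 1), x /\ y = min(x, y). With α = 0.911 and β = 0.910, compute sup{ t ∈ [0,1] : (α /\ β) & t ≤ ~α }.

0.179

α /\ β = min(0.911, 0.910) = 0.910
So the left factor is α /\ β = 0.910.
~α = 1 − 0.911 = 0.089
So the right-hand bound is ~α = 0.089.
The residuum of the Łukasiewicz t-norm gives the supremum: min(1, 1 − 0.910 + 0.089).
1 − 0.910 + 0.089 = 0.179, so t = min(1, 0.179) = 0.179.
Check: 0.910 & 0.179 = max(0, 0.089) = 0.089 ≤ 0.089.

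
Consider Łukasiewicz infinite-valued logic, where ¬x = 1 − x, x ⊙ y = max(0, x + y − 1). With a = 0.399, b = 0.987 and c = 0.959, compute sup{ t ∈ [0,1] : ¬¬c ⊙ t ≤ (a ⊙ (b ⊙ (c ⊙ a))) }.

0.041

¬c = 1 − 0.959 = 0.041
¬¬c = 1 − 0.041 = 0.959
So the left factor is ¬¬c = 0.959.
c ⊙ a = max(0, 0.959 + 0.399 − 1) = max(0, 0.358) = 0.358
b ⊙ (c ⊙ a) = max(0, 0.987 + 0.358 − 1) = max(0, 0.345) = 0.345
a ⊙ (b ⊙ (c ⊙ a)) = max(0, 0.399 + 0.345 − 1) = max(0, -0.256) = 0.000
So the right-hand bound is a ⊙ (b ⊙ (c ⊙ a)) = 0.000.
The residuum of the Łukasiewicz t-norm gives the supremum: min(1, 1 − 0.959 + 0.000).
1 − 0.959 + 0.000 = 0.041, so t = min(1, 0.041) = 0.041.
Check: 0.959 ⊙ 0.041 = max(0, 0.000) = 0.000 ≤ 0.000.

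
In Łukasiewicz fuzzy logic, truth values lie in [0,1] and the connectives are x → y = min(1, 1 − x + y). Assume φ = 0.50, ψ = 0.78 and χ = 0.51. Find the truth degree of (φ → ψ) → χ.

0.51

φ → ψ = min(1, 1 − 0.50 + 0.78) = min(1, 1.28) = 1.00
(φ → ψ) → χ = min(1, 1 − 1.00 + 0.51) = min(1, 0.51) = 0.51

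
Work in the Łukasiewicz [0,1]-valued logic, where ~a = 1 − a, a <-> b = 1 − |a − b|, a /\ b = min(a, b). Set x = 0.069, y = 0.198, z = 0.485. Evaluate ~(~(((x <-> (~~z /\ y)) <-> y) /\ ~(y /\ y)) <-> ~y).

0.129

~z = 1 − 0.485 = 0.515
~~z = 1 − 0.515 = 0.485
~~z /\ y = min(0.485, 0.198) = 0.198
x <-> (~~z /\ y) = 1 − |0.069 − 0.198| = 1 − 0.129 = 0.871
(x <-> (~~z /\ y)) <-> y = 1 − |0.871 − 0.198| = 1 − 0.673 = 0.327
y /\ y = min(0.198, 0.198) = 0.198
~(y /\ y) = 1 − 0.198 = 0.802
((x <-> (~~z /\ y)) <-> y) /\ ~(y /\ y) = min(0.327, 0.802) = 0.327
~(((x <-> (~~z /\ y)) <-> y) /\ ~(y /\ y)) = 1 − 0.327 = 0.673
~y = 1 − 0.198 = 0.802
~(((x <-> (~~z /\ y)) <-> y) /\ ~(y /\ y)) <-> ~y = 1 − |0.673 − 0.802| = 1 − 0.129 = 0.871
~(~(((x <-> (~~z /\ y)) <-> y) /\ ~(y /\ y)) <-> ~y) = 1 − 0.871 = 0.129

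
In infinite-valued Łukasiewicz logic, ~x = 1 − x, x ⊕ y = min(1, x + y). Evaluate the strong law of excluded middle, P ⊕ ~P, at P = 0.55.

~P = 1 − 0.55 = 0.45
P ⊕ ~P = min(1, 0.55 + 0.45) = min(1, 1.00) = 1.00
(As expected: always 1 in Ł∞ since a ⊕ (1−a) = 1.)

1.00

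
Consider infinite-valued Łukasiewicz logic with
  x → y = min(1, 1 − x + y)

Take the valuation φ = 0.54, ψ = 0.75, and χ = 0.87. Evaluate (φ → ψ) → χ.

φ → ψ = min(1, 1 − 0.54 + 0.75) = min(1, 1.21) = 1.00
(φ → ψ) → χ = min(1, 1 − 1.00 + 0.87) = min(1, 0.87) = 0.87

0.87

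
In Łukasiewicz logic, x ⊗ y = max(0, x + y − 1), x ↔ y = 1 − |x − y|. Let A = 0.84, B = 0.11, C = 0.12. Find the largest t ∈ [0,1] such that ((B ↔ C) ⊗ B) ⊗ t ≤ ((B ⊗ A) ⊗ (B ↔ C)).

0.90

B ↔ C = 1 − |0.11 − 0.12| = 1 − 0.01 = 0.99
(B ↔ C) ⊗ B = max(0, 0.99 + 0.11 − 1) = max(0, 0.10) = 0.10
So the left factor is (B ↔ C) ⊗ B = 0.10.
B ⊗ A = max(0, 0.11 + 0.84 − 1) = max(0, -0.05) = 0.00
(B ⊗ A) ⊗ (B ↔ C) = max(0, 0.00 + 0.99 − 1) = max(0, -0.01) = 0.00
So the right-hand bound is (B ⊗ A) ⊗ (B ↔ C) = 0.00.
The residuum of the Łukasiewicz t-norm gives the supremum: min(1, 1 − 0.10 + 0.00).
1 − 0.10 + 0.00 = 0.90, so t = min(1, 0.90) = 0.90.
Check: 0.10 ⊗ 0.90 = max(0, 0.00) = 0.00 ≤ 0.00.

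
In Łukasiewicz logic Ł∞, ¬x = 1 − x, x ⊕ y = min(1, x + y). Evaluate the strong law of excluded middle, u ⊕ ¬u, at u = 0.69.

1.00

¬u = 1 − 0.69 = 0.31
u ⊕ ¬u = min(1, 0.69 + 0.31) = min(1, 1.00) = 1.00
(As expected: always 1 in Ł∞ since a ⊕ (1−a) = 1.)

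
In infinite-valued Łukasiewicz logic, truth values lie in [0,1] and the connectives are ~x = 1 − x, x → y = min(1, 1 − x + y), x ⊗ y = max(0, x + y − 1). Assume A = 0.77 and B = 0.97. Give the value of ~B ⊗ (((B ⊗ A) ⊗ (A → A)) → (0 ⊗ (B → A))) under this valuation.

0.00

~B = 1 − 0.97 = 0.03
B ⊗ A = max(0, 0.97 + 0.77 − 1) = max(0, 0.74) = 0.74
A → A = min(1, 1 − 0.77 + 0.77) = min(1, 1.00) = 1.00
(B ⊗ A) ⊗ (A → A) = max(0, 0.74 + 1.00 − 1) = max(0, 0.74) = 0.74
B → A = min(1, 1 − 0.97 + 0.77) = min(1, 0.80) = 0.80
0 ⊗ (B → A) = max(0, 0.00 + 0.80 − 1) = max(0, -0.20) = 0.00
((B ⊗ A) ⊗ (A → A)) → (0 ⊗ (B → A)) = min(1, 1 − 0.74 + 0.00) = min(1, 0.26) = 0.26
~B ⊗ (((B ⊗ A) ⊗ (A → A)) → (0 ⊗ (B → A))) = max(0, 0.03 + 0.26 − 1) = max(0, -0.71) = 0.00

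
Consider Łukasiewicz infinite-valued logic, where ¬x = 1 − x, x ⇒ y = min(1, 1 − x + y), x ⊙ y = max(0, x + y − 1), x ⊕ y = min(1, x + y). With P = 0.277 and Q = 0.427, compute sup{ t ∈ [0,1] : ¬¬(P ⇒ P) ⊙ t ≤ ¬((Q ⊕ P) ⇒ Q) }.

P ⇒ P = min(1, 1 − 0.277 + 0.277) = min(1, 1.000) = 1.000
¬(P ⇒ P) = 1 − 1.000 = 0.000
¬¬(P ⇒ P) = 1 − 0.000 = 1.000
So the left factor is ¬¬(P ⇒ P) = 1.000.
Q ⊕ P = min(1, 0.427 + 0.277) = min(1, 0.704) = 0.704
(Q ⊕ P) ⇒ Q = min(1, 1 − 0.704 + 0.427) = min(1, 0.723) = 0.723
¬((Q ⊕ P) ⇒ Q) = 1 − 0.723 = 0.277
So the right-hand bound is ¬((Q ⊕ P) ⇒ Q) = 0.277.
The residuum of the Łukasiewicz t-norm gives the supremum: min(1, 1 − 1.000 + 0.277).
1 − 1.000 + 0.277 = 0.277, so t = min(1, 0.277) = 0.277.
Check: 1.000 ⊙ 0.277 = max(0, 0.277) = 0.277 ≤ 0.277.

0.277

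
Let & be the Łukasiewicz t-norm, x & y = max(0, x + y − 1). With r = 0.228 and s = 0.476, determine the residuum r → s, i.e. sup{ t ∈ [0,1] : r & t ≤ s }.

The residuum of the Łukasiewicz t-norm gives the supremum: min(1, 1 − 0.228 + 0.476).
1 − 0.228 + 0.476 = 1.248, so t = min(1, 1.248) = 1.000.
Check: 0.228 & 1.000 = max(0, 0.228) = 0.228 ≤ 0.476.

1.000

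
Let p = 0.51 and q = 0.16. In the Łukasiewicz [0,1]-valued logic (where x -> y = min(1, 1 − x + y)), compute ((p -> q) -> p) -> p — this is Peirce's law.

p -> q = min(1, 1 − 0.51 + 0.16) = min(1, 0.65) = 0.65
(p -> q) -> p = min(1, 1 − 0.65 + 0.51) = min(1, 0.86) = 0.86
((p -> q) -> p) -> p = min(1, 1 − 0.86 + 0.51) = min(1, 0.65) = 0.65
(The value 0.65 < 1 shows this instance is not satisfied; not a Ł∞-tautology in general.)

0.65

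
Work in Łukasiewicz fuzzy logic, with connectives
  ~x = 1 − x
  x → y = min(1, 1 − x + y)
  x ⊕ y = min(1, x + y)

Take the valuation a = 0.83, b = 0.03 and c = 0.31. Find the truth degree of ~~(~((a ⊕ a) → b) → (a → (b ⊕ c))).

0.54

a ⊕ a = min(1, 0.83 + 0.83) = min(1, 1.66) = 1.00
(a ⊕ a) → b = min(1, 1 − 1.00 + 0.03) = min(1, 0.03) = 0.03
~((a ⊕ a) → b) = 1 − 0.03 = 0.97
b ⊕ c = min(1, 0.03 + 0.31) = min(1, 0.34) = 0.34
a → (b ⊕ c) = min(1, 1 − 0.83 + 0.34) = min(1, 0.51) = 0.51
~((a ⊕ a) → b) → (a → (b ⊕ c)) = min(1, 1 − 0.97 + 0.51) = min(1, 0.54) = 0.54
~(~((a ⊕ a) → b) → (a → (b ⊕ c))) = 1 − 0.54 = 0.46
~~(~((a ⊕ a) → b) → (a → (b ⊕ c))) = 1 − 0.46 = 0.54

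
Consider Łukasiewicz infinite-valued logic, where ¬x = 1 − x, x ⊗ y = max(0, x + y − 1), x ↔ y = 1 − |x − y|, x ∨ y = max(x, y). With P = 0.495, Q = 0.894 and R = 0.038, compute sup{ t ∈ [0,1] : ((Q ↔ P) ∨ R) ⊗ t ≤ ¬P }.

0.904

Q ↔ P = 1 − |0.894 − 0.495| = 1 − 0.399 = 0.601
(Q ↔ P) ∨ R = max(0.601, 0.038) = 0.601
So the left factor is (Q ↔ P) ∨ R = 0.601.
¬P = 1 − 0.495 = 0.505
So the right-hand bound is ¬P = 0.505.
The residuum of the Łukasiewicz t-norm gives the supremum: min(1, 1 − 0.601 + 0.505).
1 − 0.601 + 0.505 = 0.904, so t = min(1, 0.904) = 0.904.
Check: 0.601 ⊗ 0.904 = max(0, 0.505) = 0.505 ≤ 0.505.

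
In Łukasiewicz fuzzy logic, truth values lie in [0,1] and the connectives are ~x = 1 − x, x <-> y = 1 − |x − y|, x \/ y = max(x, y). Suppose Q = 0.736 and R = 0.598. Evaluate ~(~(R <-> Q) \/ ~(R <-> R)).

0.862

R <-> Q = 1 − |0.598 − 0.736| = 1 − 0.138 = 0.862
~(R <-> Q) = 1 − 0.862 = 0.138
R <-> R = 1 − |0.598 − 0.598| = 1 − 0.000 = 1.000
~(R <-> R) = 1 − 1.000 = 0.000
~(R <-> Q) \/ ~(R <-> R) = max(0.138, 0.000) = 0.138
~(~(R <-> Q) \/ ~(R <-> R)) = 1 − 0.138 = 0.862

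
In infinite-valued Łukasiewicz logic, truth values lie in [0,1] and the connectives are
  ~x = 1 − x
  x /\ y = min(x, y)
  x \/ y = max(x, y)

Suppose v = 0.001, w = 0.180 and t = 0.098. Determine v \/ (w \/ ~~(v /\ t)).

v /\ t = min(0.001, 0.098) = 0.001
~(v /\ t) = 1 − 0.001 = 0.999
~~(v /\ t) = 1 − 0.999 = 0.001
w \/ ~~(v /\ t) = max(0.180, 0.001) = 0.180
v \/ (w \/ ~~(v /\ t)) = max(0.001, 0.180) = 0.180

0.180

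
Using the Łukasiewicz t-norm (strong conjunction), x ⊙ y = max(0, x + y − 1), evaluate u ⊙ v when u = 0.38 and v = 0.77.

0.15

u ⊙ v = max(0, 0.38 + 0.77 − 1) = max(0, 0.15) = 0.15
For comparison, the Gödel (minimum) t-norm min(x, y) would give 0.38.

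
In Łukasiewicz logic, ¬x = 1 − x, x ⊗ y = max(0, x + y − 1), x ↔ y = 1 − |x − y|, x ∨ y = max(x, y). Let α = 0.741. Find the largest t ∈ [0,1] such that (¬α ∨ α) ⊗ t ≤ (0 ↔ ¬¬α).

¬α = 1 − 0.741 = 0.259
¬α ∨ α = max(0.259, 0.741) = 0.741
So the left factor is ¬α ∨ α = 0.741.
¬¬α = 1 − 0.259 = 0.741
0 ↔ ¬¬α = 1 − |0.000 − 0.741| = 1 − 0.741 = 0.259
So the right-hand bound is 0 ↔ ¬¬α = 0.259.
The residuum of the Łukasiewicz t-norm gives the supremum: min(1, 1 − 0.741 + 0.259).
1 − 0.741 + 0.259 = 0.518, so t = min(1, 0.518) = 0.518.
Check: 0.741 ⊗ 0.518 = max(0, 0.259) = 0.259 ≤ 0.259.

0.518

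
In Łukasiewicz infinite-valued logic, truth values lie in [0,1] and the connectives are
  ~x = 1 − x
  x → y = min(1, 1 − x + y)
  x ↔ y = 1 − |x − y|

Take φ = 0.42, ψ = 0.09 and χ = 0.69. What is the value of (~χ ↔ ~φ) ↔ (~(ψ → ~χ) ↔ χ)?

~χ = 1 − 0.69 = 0.31
~φ = 1 − 0.42 = 0.58
~χ ↔ ~φ = 1 − |0.31 − 0.58| = 1 − 0.27 = 0.73
ψ → ~χ = min(1, 1 − 0.09 + 0.31) = min(1, 1.22) = 1.00
~(ψ → ~χ) = 1 − 1.00 = 0.00
~(ψ → ~χ) ↔ χ = 1 − |0.00 − 0.69| = 1 − 0.69 = 0.31
(~χ ↔ ~φ) ↔ (~(ψ → ~χ) ↔ χ) = 1 − |0.73 − 0.31| = 1 − 0.42 = 0.58

0.58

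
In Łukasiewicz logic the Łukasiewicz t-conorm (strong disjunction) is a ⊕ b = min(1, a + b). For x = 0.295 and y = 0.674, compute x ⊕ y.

x ⊕ y = min(1, 0.295 + 0.674) = min(1, 0.969) = 0.969
For comparison, the Gödel t-conorm max(a, b) would give 0.674.

0.969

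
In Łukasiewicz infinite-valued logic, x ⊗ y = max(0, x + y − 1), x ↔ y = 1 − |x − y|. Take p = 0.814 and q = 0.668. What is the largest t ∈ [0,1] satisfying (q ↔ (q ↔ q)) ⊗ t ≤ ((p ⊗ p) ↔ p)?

q ↔ q = 1 − |0.668 − 0.668| = 1 − 0.000 = 1.000
q ↔ (q ↔ q) = 1 − |0.668 − 1.000| = 1 − 0.332 = 0.668
So the left factor is q ↔ (q ↔ q) = 0.668.
p ⊗ p = max(0, 0.814 + 0.814 − 1) = max(0, 0.628) = 0.628
(p ⊗ p) ↔ p = 1 − |0.628 − 0.814| = 1 − 0.186 = 0.814
So the right-hand bound is (p ⊗ p) ↔ p = 0.814.
The residuum of the Łukasiewicz t-norm gives the supremum: min(1, 1 − 0.668 + 0.814).
1 − 0.668 + 0.814 = 1.146, so t = min(1, 1.146) = 1.000.
Check: 0.668 ⊗ 1.000 = max(0, 0.668) = 0.668 ≤ 0.814.

1.000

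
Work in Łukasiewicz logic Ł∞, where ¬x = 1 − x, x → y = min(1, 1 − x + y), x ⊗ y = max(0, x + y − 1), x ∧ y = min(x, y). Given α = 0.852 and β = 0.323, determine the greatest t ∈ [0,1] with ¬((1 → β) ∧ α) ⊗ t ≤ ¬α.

1 → β = min(1, 1 − 1.000 + 0.323) = min(1, 0.323) = 0.323
(1 → β) ∧ α = min(0.323, 0.852) = 0.323
¬((1 → β) ∧ α) = 1 − 0.323 = 0.677
So the left factor is ¬((1 → β) ∧ α) = 0.677.
¬α = 1 − 0.852 = 0.148
So the right-hand bound is ¬α = 0.148.
The residuum of the Łukasiewicz t-norm gives the supremum: min(1, 1 − 0.677 + 0.148).
1 − 0.677 + 0.148 = 0.471, so t = min(1, 0.471) = 0.471.
Check: 0.677 ⊗ 0.471 = max(0, 0.148) = 0.148 ≤ 0.148.

0.471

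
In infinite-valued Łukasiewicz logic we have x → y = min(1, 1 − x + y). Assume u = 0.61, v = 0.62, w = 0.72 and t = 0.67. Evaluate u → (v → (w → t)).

1.00

w → t = min(1, 1 − 0.72 + 0.67) = min(1, 0.95) = 0.95
v → (w → t) = min(1, 1 − 0.62 + 0.95) = min(1, 1.33) = 1.00
u → (v → (w → t)) = min(1, 1 − 0.61 + 1.00) = min(1, 1.39) = 1.00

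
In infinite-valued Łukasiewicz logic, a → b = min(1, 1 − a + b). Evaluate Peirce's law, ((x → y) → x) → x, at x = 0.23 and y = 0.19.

0.96

x → y = min(1, 1 − 0.23 + 0.19) = min(1, 0.96) = 0.96
(x → y) → x = min(1, 1 − 0.96 + 0.23) = min(1, 0.27) = 0.27
((x → y) → x) → x = min(1, 1 − 0.27 + 0.23) = min(1, 0.96) = 0.96
(The value 0.96 < 1 shows this instance is not satisfied; not a Ł∞-tautology in general.)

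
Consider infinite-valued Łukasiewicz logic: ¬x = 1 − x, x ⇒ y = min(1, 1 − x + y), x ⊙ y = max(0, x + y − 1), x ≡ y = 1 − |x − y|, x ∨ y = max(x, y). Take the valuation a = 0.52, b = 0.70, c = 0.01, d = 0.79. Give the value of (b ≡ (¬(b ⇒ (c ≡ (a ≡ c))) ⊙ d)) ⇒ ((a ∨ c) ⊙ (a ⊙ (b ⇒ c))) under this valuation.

a ≡ c = 1 − |0.52 − 0.01| = 1 − 0.51 = 0.49
c ≡ (a ≡ c) = 1 − |0.01 − 0.49| = 1 − 0.48 = 0.52
b ⇒ (c ≡ (a ≡ c)) = min(1, 1 − 0.70 + 0.52) = min(1, 0.82) = 0.82
¬(b ⇒ (c ≡ (a ≡ c))) = 1 − 0.82 = 0.18
¬(b ⇒ (c ≡ (a ≡ c))) ⊙ d = max(0, 0.18 + 0.79 − 1) = max(0, -0.03) = 0.00
b ≡ (¬(b ⇒ (c ≡ (a ≡ c))) ⊙ d) = 1 − |0.70 − 0.00| = 1 − 0.70 = 0.30
a ∨ c = max(0.52, 0.01) = 0.52
b ⇒ c = min(1, 1 − 0.70 + 0.01) = min(1, 0.31) = 0.31
a ⊙ (b ⇒ c) = max(0, 0.52 + 0.31 − 1) = max(0, -0.17) = 0.00
(a ∨ c) ⊙ (a ⊙ (b ⇒ c)) = max(0, 0.52 + 0.00 − 1) = max(0, -0.48) = 0.00
(b ≡ (¬(b ⇒ (c ≡ (a ≡ c))) ⊙ d)) ⇒ ((a ∨ c) ⊙ (a ⊙ (b ⇒ c))) = min(1, 1 − 0.30 + 0.00) = min(1, 0.70) = 0.70

0.70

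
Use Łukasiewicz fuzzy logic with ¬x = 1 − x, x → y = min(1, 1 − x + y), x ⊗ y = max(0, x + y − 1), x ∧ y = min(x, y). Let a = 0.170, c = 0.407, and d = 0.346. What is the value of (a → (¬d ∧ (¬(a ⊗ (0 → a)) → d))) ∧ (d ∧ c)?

¬d = 1 − 0.346 = 0.654
0 → a = min(1, 1 − 0.000 + 0.170) = min(1, 1.170) = 1.000
a ⊗ (0 → a) = max(0, 0.170 + 1.000 − 1) = max(0, 0.170) = 0.170
¬(a ⊗ (0 → a)) = 1 − 0.170 = 0.830
¬(a ⊗ (0 → a)) → d = min(1, 1 − 0.830 + 0.346) = min(1, 0.516) = 0.516
¬d ∧ (¬(a ⊗ (0 → a)) → d) = min(0.654, 0.516) = 0.516
a → (¬d ∧ (¬(a ⊗ (0 → a)) → d)) = min(1, 1 − 0.170 + 0.516) = min(1, 1.346) = 1.000
d ∧ c = min(0.346, 0.407) = 0.346
(a → (¬d ∧ (¬(a ⊗ (0 → a)) → d))) ∧ (d ∧ c) = min(1.000, 0.346) = 0.346

0.346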